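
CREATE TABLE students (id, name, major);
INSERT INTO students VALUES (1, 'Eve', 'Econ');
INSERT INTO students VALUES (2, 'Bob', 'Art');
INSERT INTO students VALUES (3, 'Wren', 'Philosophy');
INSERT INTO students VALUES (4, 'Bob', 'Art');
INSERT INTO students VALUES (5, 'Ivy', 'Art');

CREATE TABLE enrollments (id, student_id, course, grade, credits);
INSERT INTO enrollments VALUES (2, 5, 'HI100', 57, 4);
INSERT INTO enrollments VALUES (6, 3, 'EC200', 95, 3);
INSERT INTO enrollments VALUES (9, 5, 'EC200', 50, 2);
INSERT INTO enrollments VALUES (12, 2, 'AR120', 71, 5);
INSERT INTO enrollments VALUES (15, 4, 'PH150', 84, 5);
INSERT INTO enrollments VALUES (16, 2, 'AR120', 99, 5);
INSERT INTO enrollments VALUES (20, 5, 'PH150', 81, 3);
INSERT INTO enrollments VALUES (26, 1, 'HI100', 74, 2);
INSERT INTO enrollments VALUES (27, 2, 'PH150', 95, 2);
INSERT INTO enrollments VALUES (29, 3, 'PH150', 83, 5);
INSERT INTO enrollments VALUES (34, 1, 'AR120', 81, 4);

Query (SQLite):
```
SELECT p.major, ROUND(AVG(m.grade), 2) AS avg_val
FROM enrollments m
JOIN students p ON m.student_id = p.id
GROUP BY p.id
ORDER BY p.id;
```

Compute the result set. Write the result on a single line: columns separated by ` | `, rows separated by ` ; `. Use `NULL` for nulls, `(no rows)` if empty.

Econ | 77.5 ; Art | 88.33 ; Philosophy | 89 ; Art | 84 ; Art | 62.67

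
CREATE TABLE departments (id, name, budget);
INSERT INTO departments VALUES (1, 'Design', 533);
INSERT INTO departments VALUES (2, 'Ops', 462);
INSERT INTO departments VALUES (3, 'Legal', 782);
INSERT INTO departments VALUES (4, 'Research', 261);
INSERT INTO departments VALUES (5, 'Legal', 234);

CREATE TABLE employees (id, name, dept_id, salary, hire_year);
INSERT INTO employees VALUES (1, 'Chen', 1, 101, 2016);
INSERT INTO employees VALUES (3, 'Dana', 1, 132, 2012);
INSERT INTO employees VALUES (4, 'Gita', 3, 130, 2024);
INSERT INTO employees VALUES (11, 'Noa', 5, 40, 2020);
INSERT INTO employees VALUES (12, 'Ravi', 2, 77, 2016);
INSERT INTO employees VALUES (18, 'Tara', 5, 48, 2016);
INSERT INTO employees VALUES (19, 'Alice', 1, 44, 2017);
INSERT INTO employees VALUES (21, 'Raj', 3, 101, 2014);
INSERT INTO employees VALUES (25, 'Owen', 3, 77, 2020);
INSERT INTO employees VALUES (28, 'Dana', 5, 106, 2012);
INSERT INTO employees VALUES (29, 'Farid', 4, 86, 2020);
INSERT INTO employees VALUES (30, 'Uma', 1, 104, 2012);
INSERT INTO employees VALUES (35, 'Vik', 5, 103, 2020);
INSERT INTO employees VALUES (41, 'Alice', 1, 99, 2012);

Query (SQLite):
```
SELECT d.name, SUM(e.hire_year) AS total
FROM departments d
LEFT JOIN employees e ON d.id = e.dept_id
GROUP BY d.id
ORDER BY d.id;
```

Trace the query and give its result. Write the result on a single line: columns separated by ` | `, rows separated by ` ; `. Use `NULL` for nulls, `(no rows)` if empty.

Design | 10069 ; Ops | 2016 ; Legal | 6058 ; Research | 2020 ; Legal | 8068

LEFT JOIN keeps every departments row; unmatched ones get NULL for employees columns.
Group by departments.id and compute SUM(e.hire_year). SUM over an all-NULL group is NULL.
  1: ids {1, 3, 19, 30, 41} → SUM(e.hire_year)=10069
  2: ids {12} → SUM(e.hire_year)=2016
  3: ids {4, 21, 25} → SUM(e.hire_year)=6058
  4: ids {29} → SUM(e.hire_year)=2020
  5: ids {11, 18, 28, 35} → SUM(e.hire_year)=8068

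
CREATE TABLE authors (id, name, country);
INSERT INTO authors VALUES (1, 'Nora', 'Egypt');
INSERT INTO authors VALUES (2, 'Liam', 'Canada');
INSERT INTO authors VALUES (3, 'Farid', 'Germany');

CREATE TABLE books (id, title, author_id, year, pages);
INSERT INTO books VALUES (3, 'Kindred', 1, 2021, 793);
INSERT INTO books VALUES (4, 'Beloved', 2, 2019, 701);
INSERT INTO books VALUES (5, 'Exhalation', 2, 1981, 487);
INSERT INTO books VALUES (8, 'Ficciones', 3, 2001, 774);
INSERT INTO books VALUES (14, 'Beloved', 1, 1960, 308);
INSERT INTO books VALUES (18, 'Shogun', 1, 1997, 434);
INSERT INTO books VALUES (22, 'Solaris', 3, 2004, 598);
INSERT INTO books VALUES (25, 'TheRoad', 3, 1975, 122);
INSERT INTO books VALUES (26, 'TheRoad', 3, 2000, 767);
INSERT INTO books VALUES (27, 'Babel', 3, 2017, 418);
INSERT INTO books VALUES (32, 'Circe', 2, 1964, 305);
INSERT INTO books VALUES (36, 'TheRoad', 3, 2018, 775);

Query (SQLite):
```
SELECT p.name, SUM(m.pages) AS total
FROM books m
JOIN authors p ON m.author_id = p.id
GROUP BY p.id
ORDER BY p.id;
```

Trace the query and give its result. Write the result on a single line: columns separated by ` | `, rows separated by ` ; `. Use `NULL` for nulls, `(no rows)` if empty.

Nora | 1535 ; Liam | 1493 ; Farid | 3454

Join each books row to its authors via author_id.
Group joined rows by authors.id; compute SUM(m.pages) per group.
  1: ids {3, 14, 18} → SUM(m.pages)=1535
  2: ids {4, 5, 32} → SUM(m.pages)=1493
  3: ids {8, 22, 25, 26, 27, 36} → SUM(m.pages)=3454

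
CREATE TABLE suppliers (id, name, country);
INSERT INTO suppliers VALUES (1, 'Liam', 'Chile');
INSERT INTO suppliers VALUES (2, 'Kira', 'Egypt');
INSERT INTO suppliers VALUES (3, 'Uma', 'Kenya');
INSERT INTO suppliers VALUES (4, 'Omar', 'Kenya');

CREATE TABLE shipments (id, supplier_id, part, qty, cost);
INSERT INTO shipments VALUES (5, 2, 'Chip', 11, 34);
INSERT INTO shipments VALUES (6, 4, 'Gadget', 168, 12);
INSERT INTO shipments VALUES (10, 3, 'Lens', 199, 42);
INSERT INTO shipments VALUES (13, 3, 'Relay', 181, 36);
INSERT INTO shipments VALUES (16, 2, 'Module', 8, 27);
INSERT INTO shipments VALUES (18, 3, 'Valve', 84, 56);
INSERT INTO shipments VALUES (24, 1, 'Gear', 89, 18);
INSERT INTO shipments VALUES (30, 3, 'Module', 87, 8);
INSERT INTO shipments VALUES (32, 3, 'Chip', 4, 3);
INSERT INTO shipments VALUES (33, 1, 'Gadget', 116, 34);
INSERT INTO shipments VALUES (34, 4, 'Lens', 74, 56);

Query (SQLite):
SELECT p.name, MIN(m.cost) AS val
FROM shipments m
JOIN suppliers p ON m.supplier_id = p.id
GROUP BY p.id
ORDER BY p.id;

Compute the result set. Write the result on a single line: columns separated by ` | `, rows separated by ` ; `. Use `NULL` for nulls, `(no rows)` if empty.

Liam | 18 ; Kira | 27 ; Uma | 3 ; Omar | 12

Join each shipments row to its suppliers via supplier_id.
Group joined rows by suppliers.id; compute MIN(m.cost) per group.
  1: ids {24, 33} → MIN(m.cost)=18
  2: ids {5, 16} → MIN(m.cost)=27
  3: ids {10, 13, 18, 30, 32} → MIN(m.cost)=3
  4: ids {6, 34} → MIN(m.cost)=12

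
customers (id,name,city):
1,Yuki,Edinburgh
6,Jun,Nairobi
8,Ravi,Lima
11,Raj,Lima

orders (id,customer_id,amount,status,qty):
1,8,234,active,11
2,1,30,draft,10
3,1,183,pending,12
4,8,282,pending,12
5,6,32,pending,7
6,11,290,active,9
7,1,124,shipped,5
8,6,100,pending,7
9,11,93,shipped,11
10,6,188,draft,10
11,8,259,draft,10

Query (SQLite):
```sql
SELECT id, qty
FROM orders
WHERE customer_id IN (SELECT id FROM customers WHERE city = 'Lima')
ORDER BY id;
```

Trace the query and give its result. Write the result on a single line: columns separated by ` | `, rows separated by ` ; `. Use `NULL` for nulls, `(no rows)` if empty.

1 | 11 ; 4 | 12 ; 6 | 9 ; 9 | 11 ; 11 | 10

Inner query: customers.id where city = 'Lima'.
Outer: keep orders rows whose customer_id is in that set.
Inner query → {8, 11}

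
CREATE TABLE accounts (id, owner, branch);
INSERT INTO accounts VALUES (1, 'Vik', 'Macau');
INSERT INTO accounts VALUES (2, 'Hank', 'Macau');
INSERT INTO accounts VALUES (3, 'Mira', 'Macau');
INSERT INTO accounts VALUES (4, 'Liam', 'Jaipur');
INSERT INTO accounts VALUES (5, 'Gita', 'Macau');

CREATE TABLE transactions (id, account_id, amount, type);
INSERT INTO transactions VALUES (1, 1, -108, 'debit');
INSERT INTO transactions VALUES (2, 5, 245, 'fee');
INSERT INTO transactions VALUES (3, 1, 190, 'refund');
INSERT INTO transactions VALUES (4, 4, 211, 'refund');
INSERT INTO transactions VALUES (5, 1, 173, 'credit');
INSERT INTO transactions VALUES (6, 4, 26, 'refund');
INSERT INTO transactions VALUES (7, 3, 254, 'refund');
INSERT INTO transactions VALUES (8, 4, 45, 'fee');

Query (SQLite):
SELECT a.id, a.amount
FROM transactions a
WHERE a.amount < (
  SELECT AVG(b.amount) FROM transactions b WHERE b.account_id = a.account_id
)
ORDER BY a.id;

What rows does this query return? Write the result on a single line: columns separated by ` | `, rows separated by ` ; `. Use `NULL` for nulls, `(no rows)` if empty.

For each transactions row a, compute AVG(amount) over rows sharing a.account_id.
Keep row a if a.amount < that per-group AVG.
  account_id=1: AVG(amount) = 85.0
  account_id=3: AVG(amount) = 254.0
  account_id=4: AVG(amount) = 94.0
  account_id=5: AVG(amount) = 245.0

1 | -108 ; 6 | 26 ; 8 | 45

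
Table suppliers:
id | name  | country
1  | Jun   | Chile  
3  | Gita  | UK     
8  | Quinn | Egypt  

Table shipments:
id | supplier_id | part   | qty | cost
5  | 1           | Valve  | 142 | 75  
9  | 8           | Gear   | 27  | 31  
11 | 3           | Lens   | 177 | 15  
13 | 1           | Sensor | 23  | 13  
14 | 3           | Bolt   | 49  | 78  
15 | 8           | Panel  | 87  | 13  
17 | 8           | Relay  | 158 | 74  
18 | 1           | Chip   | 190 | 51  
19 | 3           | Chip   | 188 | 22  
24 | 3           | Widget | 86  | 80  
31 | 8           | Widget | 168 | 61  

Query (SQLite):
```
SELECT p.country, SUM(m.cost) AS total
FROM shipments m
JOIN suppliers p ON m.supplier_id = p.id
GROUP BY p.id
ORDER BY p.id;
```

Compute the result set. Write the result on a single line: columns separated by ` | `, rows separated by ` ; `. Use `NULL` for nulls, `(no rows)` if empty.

Join each shipments row to its suppliers via supplier_id.
Group joined rows by suppliers.id; compute SUM(m.cost) per group.
  1: ids {5, 13, 18} → SUM(m.cost)=139
  3: ids {11, 14, 19, 24} → SUM(m.cost)=195
  8: ids {9, 15, 17, 31} → SUM(m.cost)=179

Chile | 139 ; UK | 195 ; Egypt | 179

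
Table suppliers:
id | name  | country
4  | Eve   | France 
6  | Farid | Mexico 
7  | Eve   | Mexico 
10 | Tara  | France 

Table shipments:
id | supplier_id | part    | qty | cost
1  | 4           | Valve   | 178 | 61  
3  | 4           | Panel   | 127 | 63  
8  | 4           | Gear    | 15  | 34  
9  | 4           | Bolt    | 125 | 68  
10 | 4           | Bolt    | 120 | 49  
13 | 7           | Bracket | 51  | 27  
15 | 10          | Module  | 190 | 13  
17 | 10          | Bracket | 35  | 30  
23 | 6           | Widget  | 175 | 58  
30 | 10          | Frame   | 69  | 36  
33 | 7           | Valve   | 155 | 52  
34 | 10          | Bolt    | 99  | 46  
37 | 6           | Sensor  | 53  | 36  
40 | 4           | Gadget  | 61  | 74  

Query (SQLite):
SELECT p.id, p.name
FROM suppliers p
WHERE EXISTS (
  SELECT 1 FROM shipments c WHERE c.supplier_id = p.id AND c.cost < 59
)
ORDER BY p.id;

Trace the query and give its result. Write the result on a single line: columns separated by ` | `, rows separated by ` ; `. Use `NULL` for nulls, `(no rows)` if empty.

For each suppliers row, check whether any shipments with matching supplier_id has cost < 59.
Keep rows where that is true.

4 | Eve ; 6 | Farid ; 7 | Eve ; 10 | Tara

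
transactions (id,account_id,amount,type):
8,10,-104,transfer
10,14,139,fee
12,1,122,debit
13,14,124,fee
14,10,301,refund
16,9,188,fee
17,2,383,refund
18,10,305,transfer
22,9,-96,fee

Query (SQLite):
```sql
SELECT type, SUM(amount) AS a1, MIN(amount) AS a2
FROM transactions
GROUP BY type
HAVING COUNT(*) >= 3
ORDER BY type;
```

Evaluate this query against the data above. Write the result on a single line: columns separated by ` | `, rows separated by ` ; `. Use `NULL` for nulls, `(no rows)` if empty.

fee | 355 | -96

Group transactions by type.
Per group compute: SUM(amount), MIN(amount).
HAVING: drop groups with fewer than 3 rows.
  debit: ids {12} → SUM(amount)=122, MIN(amount)=122
  fee: ids {10, 13, 16, 22} → SUM(amount)=355, MIN(amount)=-96
  refund: ids {14, 17} → SUM(amount)=684, MIN(amount)=301
  transfer: ids {8, 18} → SUM(amount)=201, MIN(amount)=-104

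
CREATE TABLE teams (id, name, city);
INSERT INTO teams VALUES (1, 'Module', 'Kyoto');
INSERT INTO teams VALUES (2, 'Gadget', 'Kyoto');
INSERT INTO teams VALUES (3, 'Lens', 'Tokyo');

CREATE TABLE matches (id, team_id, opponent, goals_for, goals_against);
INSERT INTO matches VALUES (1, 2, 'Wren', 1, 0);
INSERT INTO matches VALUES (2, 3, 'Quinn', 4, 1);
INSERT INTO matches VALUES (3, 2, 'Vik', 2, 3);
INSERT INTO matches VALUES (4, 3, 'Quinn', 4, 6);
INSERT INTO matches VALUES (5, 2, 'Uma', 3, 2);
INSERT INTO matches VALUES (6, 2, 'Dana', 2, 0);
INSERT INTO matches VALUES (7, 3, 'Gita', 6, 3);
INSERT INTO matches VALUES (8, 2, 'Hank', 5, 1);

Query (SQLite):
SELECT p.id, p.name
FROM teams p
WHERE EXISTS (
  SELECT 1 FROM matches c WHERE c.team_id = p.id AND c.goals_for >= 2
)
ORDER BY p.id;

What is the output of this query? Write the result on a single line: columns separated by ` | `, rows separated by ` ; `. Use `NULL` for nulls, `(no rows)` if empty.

2 | Gadget ; 3 | Lens

For each teams row, check whether any matches with matching team_id has goals_for >= 2.
Keep rows where that is true.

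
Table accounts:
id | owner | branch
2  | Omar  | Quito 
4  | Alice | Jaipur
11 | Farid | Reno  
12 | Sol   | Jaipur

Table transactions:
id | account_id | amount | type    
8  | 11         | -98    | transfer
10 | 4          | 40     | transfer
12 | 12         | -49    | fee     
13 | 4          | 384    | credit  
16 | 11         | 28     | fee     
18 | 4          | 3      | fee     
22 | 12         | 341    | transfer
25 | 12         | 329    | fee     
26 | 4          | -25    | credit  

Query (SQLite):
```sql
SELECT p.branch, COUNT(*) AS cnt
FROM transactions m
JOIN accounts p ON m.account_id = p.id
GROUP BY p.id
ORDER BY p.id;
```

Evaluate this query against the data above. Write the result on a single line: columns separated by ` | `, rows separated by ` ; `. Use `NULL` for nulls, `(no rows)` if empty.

Jaipur | 4 ; Reno | 2 ; Jaipur | 3

Join each transactions row to its accounts via account_id.
Group joined rows by accounts.id; compute COUNT(*) per group.
  4: ids {10, 13, 18, 26} → COUNT(*)=4
  11: ids {8, 16} → COUNT(*)=2
  12: ids {12, 22, 25} → COUNT(*)=3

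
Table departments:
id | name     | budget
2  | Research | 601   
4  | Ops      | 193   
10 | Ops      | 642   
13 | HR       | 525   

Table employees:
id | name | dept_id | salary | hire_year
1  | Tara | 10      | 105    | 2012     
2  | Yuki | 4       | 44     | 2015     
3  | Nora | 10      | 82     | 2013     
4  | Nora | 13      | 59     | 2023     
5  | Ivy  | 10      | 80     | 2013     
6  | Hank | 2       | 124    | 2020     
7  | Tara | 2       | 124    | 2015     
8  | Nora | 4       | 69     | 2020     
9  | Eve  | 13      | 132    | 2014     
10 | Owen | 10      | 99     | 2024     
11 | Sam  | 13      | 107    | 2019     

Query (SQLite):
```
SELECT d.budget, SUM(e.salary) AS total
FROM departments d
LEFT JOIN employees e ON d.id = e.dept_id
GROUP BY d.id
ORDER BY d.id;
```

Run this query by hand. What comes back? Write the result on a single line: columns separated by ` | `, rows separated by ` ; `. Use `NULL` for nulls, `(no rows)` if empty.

601 | 248 ; 193 | 113 ; 642 | 366 ; 525 | 298

LEFT JOIN keeps every departments row; unmatched ones get NULL for employees columns.
Group by departments.id and compute SUM(e.salary). SUM over an all-NULL group is NULL.
  2: ids {6, 7} → SUM(e.salary)=248
  4: ids {2, 8} → SUM(e.salary)=113
  10: ids {1, 3, 5, 10} → SUM(e.salary)=366
  13: ids {4, 9, 11} → SUM(e.salary)=298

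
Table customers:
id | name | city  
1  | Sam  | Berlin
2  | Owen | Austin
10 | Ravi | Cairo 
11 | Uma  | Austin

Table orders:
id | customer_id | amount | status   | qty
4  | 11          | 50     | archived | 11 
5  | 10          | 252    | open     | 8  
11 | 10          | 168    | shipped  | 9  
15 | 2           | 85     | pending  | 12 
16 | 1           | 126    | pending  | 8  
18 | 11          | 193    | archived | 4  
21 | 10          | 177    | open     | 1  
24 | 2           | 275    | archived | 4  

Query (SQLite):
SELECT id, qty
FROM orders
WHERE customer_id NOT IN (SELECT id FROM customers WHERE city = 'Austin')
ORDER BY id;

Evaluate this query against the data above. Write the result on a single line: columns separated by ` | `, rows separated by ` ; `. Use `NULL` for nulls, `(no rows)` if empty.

5 | 8 ; 11 | 9 ; 16 | 8 ; 21 | 1

Inner query: customers.id where city = 'Austin'.
Outer: keep orders rows whose customer_id is not in that set.
Inner query → {2, 11}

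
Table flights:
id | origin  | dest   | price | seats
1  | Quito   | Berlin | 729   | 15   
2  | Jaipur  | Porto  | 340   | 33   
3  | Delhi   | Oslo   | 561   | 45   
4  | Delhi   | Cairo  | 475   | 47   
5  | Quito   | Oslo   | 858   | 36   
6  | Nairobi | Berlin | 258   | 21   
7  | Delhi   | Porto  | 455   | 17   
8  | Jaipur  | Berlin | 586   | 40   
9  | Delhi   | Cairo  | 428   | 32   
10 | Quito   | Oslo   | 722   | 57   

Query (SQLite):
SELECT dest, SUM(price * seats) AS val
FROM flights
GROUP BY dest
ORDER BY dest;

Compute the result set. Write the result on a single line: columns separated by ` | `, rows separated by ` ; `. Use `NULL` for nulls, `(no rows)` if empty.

For each row compute price * seats.
Group by dest; take SUM of the expression per group.
  Berlin: ids {1, 6, 8} → SUM(price * seats)=39793
  Cairo: ids {4, 9} → SUM(price * seats)=36021
  Oslo: ids {3, 5, 10} → SUM(price * seats)=97287
  Porto: ids {2, 7} → SUM(price * seats)=18955

Berlin | 39793 ; Cairo | 36021 ; Oslo | 97287 ; Porto | 18955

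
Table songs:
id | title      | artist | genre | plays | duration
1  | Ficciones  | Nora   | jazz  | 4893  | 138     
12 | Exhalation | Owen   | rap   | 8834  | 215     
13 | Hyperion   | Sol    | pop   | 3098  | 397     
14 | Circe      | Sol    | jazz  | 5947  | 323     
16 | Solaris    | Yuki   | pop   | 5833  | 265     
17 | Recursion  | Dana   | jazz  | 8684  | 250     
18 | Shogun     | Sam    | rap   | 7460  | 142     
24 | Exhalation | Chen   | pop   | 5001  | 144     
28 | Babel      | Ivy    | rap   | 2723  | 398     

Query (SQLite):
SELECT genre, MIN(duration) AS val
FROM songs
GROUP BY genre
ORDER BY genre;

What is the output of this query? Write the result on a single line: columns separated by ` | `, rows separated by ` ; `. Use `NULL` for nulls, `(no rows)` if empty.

jazz | 138 ; pop | 144 ; rap | 142

Partition songs by genre; compute MIN(duration) within each group.
  jazz: ids {1, 14, 17} → MIN(duration)=138
  pop: ids {13, 16, 24} → MIN(duration)=144
  rap: ids {12, 18, 28} → MIN(duration)=142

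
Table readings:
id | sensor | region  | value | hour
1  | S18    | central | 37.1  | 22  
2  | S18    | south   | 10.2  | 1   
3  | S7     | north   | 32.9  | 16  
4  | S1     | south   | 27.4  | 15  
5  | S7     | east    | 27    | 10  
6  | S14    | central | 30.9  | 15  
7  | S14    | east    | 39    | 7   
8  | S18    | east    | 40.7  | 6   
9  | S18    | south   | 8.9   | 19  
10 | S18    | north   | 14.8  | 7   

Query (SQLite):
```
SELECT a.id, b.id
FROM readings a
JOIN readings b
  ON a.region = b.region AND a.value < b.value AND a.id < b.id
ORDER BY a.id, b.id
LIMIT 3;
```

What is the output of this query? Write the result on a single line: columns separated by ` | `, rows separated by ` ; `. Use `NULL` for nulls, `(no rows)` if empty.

2 | 4 ; 5 | 7 ; 5 | 8

Pairs (a,b) with same region, a.value < b.value, a.id < b.id.
region groups: central:{1,6} east:{5,7,8} north:{3,10} south:{2,4,9}
Ordered by (a.id, b.id); first 3.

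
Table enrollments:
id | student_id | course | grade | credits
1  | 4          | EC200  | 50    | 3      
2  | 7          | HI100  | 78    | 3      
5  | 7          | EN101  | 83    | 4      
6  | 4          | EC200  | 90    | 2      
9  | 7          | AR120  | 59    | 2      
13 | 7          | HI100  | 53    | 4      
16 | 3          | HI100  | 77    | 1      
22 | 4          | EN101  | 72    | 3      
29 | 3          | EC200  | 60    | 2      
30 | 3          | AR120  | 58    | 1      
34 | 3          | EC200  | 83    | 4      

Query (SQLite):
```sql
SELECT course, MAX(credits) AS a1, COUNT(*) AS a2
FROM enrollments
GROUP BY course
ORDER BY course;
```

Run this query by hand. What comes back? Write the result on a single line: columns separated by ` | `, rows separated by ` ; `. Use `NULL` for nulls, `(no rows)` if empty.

Group enrollments by course.
Per group compute: MAX(credits), COUNT(*).
  AR120: ids {9, 30} → MAX(credits)=2, COUNT(*)=2
  EC200: ids {1, 6, 29, 34} → MAX(credits)=4, COUNT(*)=4
  EN101: ids {5, 22} → MAX(credits)=4, COUNT(*)=2
  HI100: ids {2, 13, 16} → MAX(credits)=4, COUNT(*)=3

AR120 | 2 | 2 ; EC200 | 4 | 4 ; EN101 | 4 | 2 ; HI100 | 4 | 3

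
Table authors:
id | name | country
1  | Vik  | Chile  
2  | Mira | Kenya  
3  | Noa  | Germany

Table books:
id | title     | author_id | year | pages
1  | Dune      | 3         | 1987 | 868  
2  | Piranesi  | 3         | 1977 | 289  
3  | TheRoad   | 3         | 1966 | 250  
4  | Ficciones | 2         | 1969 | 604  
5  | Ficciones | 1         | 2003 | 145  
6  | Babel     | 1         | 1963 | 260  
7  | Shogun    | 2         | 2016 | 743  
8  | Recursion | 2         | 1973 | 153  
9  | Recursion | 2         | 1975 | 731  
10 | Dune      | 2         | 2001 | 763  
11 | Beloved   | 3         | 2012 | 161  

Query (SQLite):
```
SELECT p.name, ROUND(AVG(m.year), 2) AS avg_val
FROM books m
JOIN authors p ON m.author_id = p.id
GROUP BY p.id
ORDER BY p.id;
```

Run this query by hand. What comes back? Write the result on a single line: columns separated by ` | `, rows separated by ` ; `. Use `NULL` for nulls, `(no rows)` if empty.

Vik | 1983 ; Mira | 1986.8 ; Noa | 1985.5

Join each books row to its authors via author_id.
Group joined rows by authors.id; compute ROUND(AVG(m.year), 2) per group.
  1: ids {5, 6} → ROUND(AVG(m.year), 2)=1983
  2: ids {4, 7, 8, 9, 10} → ROUND(AVG(m.year), 2)=1986.8
  3: ids {1, 2, 3, 11} → ROUND(AVG(m.year), 2)=1985.5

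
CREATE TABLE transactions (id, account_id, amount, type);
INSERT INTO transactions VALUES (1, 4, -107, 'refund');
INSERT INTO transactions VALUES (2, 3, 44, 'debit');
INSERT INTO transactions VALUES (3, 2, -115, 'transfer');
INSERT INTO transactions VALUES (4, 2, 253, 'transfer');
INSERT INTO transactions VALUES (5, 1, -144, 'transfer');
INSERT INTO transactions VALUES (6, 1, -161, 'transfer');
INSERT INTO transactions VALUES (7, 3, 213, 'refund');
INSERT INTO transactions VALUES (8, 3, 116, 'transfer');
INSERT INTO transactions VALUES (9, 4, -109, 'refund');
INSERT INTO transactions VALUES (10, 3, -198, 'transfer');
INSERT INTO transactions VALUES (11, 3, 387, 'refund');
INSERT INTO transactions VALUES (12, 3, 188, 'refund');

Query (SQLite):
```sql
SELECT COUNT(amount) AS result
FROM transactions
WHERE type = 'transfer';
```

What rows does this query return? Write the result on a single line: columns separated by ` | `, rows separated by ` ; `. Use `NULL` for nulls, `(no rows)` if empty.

Rows where type='transfer' → amount values: [-115, 253, -144, -161, 116, -198].
COUNT(amount) counts non-NULL values → 6.

6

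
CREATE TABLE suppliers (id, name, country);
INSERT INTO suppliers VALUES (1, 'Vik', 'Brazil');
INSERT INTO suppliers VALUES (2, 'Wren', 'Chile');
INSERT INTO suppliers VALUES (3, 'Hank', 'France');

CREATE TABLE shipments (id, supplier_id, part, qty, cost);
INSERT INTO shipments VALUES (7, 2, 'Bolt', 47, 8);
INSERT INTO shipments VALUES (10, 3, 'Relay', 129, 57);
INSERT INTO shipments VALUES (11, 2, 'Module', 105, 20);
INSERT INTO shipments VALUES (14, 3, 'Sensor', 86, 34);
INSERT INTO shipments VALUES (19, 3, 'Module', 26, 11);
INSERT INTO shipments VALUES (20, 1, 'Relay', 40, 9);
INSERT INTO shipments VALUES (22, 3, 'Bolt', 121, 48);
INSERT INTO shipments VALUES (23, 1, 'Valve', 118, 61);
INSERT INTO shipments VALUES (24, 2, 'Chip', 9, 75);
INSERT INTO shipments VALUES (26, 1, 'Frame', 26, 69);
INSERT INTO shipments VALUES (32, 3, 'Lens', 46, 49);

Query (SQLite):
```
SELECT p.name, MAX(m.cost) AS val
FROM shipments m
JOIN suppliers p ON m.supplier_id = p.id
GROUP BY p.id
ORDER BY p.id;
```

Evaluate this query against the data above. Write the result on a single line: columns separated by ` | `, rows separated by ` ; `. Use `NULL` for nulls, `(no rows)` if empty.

Vik | 69 ; Wren | 75 ; Hank | 57

Join each shipments row to its suppliers via supplier_id.
Group joined rows by suppliers.id; compute MAX(m.cost) per group.
  1: ids {20, 23, 26} → MAX(m.cost)=69
  2: ids {7, 11, 24} → MAX(m.cost)=75
  3: ids {10, 14, 19, 22, 32} → MAX(m.cost)=57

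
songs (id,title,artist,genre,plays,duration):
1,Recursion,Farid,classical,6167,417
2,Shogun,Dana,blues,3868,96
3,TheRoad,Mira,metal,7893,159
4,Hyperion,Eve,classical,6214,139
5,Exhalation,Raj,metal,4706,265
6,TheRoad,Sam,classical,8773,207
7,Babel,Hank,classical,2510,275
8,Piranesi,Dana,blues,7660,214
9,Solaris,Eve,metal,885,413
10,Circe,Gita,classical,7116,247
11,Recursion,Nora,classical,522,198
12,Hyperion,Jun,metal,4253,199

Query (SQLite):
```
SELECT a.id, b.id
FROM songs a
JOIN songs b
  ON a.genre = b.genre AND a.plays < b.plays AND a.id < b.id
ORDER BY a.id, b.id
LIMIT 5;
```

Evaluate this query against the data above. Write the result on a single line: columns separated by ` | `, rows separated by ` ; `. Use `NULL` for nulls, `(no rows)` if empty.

1 | 4 ; 1 | 6 ; 1 | 10 ; 2 | 8 ; 4 | 6

Pairs (a,b) with same genre, a.plays < b.plays, a.id < b.id.
genre groups: blues:{2,8} classical:{1,4,6,7,10,11} metal:{3,5,9,12}
Ordered by (a.id, b.id); first 5.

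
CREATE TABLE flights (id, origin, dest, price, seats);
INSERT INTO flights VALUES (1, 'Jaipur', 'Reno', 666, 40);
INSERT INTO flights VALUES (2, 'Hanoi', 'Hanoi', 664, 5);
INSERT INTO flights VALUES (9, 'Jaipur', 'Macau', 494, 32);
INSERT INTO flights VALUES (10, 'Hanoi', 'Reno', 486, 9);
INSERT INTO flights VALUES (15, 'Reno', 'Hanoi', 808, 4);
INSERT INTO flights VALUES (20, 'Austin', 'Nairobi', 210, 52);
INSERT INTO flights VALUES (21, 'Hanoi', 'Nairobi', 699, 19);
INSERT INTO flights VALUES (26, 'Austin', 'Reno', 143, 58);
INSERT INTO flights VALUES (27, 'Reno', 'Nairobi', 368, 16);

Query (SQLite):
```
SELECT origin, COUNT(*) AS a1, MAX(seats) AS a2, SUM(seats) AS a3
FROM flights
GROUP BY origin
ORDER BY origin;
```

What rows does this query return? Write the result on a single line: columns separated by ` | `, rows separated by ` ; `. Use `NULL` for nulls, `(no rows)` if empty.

Group flights by origin.
Per group compute: COUNT(*), MAX(seats), SUM(seats).
  Austin: ids {20, 26} → COUNT(*)=2, MAX(seats)=58, SUM(seats)=110
  Hanoi: ids {2, 10, 21} → COUNT(*)=3, MAX(seats)=19, SUM(seats)=33
  Jaipur: ids {1, 9} → COUNT(*)=2, MAX(seats)=40, SUM(seats)=72
  Reno: ids {15, 27} → COUNT(*)=2, MAX(seats)=16, SUM(seats)=20

Austin | 2 | 58 | 110 ; Hanoi | 3 | 19 | 33 ; Jaipur | 2 | 40 | 72 ; Reno | 2 | 16 | 20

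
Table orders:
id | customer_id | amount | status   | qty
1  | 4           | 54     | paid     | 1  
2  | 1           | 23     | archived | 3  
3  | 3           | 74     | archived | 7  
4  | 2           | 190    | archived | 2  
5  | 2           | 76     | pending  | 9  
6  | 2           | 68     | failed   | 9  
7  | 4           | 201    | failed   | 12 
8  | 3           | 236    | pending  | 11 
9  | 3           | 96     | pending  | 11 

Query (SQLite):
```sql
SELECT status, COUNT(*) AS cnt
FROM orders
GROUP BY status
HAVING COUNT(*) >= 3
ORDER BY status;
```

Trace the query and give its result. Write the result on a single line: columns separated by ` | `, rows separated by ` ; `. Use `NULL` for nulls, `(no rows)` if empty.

Partition orders by status; compute COUNT(*) within each group.
HAVING: keep groups with count ≥ 3.
  archived: ids {2, 3, 4} → COUNT(*)=3
  failed: ids {6, 7} → COUNT(*)=2
  paid: ids {1} → COUNT(*)=1
  pending: ids {5, 8, 9} → COUNT(*)=3

archived | 3 ; pending | 3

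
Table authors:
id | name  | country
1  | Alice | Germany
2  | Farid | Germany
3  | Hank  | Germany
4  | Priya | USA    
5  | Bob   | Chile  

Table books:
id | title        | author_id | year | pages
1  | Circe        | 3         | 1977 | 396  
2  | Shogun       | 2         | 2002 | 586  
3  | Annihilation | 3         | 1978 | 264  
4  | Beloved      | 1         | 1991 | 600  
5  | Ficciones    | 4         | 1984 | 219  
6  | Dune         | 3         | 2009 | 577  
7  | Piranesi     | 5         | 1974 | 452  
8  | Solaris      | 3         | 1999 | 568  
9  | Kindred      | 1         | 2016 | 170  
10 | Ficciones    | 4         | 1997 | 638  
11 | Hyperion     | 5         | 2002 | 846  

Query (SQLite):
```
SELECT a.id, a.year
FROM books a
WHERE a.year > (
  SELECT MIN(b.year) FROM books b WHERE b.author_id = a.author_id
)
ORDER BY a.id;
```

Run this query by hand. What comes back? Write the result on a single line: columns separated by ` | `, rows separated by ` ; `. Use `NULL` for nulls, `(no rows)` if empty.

3 | 1978 ; 6 | 2009 ; 8 | 1999 ; 9 | 2016 ; 10 | 1997 ; 11 | 2002

For each books row a, compute MIN(year) over rows sharing a.author_id.
Keep row a if a.year > that per-group MIN.
  author_id=1: MIN(year) = 1991
  author_id=2: MIN(year) = 2002
  author_id=3: MIN(year) = 1977
  author_id=4: MIN(year) = 1984
  author_id=5: MIN(year) = 1974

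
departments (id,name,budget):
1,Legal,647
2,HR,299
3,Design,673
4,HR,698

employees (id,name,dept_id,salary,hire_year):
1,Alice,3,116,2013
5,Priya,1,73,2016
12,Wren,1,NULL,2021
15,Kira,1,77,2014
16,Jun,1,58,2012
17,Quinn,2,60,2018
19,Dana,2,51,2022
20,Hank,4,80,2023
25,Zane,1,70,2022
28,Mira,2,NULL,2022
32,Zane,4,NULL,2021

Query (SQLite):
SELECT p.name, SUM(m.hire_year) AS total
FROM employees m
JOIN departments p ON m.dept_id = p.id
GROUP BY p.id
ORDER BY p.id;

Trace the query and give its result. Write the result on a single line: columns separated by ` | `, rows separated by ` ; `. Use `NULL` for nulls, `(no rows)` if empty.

Join each employees row to its departments via dept_id.
Group joined rows by departments.id; compute SUM(m.hire_year) per group.
  1: ids {5, 12, 15, 16, 25} → SUM(m.hire_year)=10085
  2: ids {17, 19, 28} → SUM(m.hire_year)=6062
  3: ids {1} → SUM(m.hire_year)=2013
  4: ids {20, 32} → SUM(m.hire_year)=4044

Legal | 10085 ; HR | 6062 ; Design | 2013 ; HR | 4044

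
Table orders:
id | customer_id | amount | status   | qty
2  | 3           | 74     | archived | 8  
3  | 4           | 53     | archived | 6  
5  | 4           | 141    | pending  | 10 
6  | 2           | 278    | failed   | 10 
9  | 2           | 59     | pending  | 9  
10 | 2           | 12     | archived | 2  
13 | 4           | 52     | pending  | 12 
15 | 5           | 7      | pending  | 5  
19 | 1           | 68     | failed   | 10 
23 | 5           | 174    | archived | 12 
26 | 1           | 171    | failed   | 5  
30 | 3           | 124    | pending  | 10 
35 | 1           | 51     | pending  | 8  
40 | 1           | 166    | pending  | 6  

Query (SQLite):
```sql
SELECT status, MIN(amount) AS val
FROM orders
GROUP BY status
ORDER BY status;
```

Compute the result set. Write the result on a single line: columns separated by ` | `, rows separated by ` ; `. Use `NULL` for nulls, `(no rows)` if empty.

Partition orders by status; compute MIN(amount) within each group.
  archived: ids {2, 3, 10, 23} → MIN(amount)=12
  failed: ids {6, 19, 26} → MIN(amount)=68
  pending: ids {5, 9, 13, 15, 30, 35, 40} → MIN(amount)=7

archived | 12 ; failed | 68 ; pending | 7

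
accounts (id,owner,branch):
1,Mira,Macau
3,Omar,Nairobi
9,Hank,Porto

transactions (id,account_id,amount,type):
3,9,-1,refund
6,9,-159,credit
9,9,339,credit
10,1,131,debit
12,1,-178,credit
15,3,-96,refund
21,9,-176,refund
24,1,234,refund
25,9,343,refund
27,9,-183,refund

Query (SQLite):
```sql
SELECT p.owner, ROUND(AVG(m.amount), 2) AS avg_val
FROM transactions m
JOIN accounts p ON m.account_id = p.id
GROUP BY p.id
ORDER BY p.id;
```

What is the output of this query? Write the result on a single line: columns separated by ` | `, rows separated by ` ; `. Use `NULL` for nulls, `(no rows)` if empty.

Join each transactions row to its accounts via account_id.
Group joined rows by accounts.id; compute ROUND(AVG(m.amount), 2) per group.
  1: ids {10, 12, 24} → ROUND(AVG(m.amount), 2)=62.33
  3: ids {15} → ROUND(AVG(m.amount), 2)=-96
  9: ids {3, 6, 9, 21, 25, 27} → ROUND(AVG(m.amount), 2)=27.17

Mira | 62.33 ; Omar | -96 ; Hank | 27.17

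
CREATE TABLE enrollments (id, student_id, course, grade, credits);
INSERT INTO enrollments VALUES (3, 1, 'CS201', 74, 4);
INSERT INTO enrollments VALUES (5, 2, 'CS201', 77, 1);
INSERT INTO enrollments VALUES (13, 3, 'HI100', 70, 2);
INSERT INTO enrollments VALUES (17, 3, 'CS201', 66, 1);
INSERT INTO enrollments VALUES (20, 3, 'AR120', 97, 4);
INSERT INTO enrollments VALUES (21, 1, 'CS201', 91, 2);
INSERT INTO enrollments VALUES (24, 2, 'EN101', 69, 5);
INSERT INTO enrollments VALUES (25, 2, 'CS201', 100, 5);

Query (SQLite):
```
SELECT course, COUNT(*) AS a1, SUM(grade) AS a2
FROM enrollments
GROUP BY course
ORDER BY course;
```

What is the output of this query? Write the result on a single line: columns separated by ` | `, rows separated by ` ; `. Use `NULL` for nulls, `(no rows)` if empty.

AR120 | 1 | 97 ; CS201 | 5 | 408 ; EN101 | 1 | 69 ; HI100 | 1 | 70

Group enrollments by course.
Per group compute: COUNT(*), SUM(grade).
  AR120: ids {20} → COUNT(*)=1, SUM(grade)=97
  CS201: ids {3, 5, 17, 21, 25} → COUNT(*)=5, SUM(grade)=408
  EN101: ids {24} → COUNT(*)=1, SUM(grade)=69
  HI100: ids {13} → COUNT(*)=1, SUM(grade)=70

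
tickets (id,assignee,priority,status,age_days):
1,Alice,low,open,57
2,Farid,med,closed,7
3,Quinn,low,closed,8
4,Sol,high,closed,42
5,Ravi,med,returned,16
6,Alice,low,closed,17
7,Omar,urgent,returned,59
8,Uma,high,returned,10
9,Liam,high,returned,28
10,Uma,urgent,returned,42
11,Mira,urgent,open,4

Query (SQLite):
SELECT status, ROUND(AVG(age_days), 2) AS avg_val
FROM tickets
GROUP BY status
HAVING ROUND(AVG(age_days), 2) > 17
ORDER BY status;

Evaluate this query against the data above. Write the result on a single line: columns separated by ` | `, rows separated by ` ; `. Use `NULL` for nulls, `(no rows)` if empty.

Partition tickets by status; compute ROUND(AVG(age_days), 2) within each group.
HAVING: keep groups where ROUND(AVG(age_days), 2) > 17.
  closed: ids {2, 3, 4, 6} → ROUND(AVG(age_days), 2)=18.5
  open: ids {1, 11} → ROUND(AVG(age_days), 2)=30.5
  returned: ids {5, 7, 8, 9, 10} → ROUND(AVG(age_days), 2)=31

closed | 18.5 ; open | 30.5 ; returned | 31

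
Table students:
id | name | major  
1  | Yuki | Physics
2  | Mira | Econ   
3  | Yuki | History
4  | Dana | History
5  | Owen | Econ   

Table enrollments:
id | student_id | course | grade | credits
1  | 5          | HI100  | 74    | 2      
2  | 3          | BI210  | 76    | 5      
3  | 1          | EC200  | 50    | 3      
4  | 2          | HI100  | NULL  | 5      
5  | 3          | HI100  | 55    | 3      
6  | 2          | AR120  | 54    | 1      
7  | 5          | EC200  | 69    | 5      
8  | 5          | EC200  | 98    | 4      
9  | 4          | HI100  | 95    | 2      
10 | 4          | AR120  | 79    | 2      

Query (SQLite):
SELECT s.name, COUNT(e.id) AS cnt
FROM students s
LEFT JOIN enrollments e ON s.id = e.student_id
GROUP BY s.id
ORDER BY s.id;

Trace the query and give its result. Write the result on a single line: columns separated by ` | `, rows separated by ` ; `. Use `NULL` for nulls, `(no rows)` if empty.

Yuki | 1 ; Mira | 2 ; Yuki | 2 ; Dana | 2 ; Owen | 3

LEFT JOIN keeps every students row; unmatched ones get NULL for enrollments columns.
Group by students.id and compute COUNT(e.id). COUNT(col) of an all-NULL group is 0.
  1: ids {3} → COUNT(e.id)=1
  2: ids {4, 6} → COUNT(e.id)=2
  3: ids {2, 5} → COUNT(e.id)=2
  4: ids {9, 10} → COUNT(e.id)=2
  5: ids {1, 7, 8} → COUNT(e.id)=3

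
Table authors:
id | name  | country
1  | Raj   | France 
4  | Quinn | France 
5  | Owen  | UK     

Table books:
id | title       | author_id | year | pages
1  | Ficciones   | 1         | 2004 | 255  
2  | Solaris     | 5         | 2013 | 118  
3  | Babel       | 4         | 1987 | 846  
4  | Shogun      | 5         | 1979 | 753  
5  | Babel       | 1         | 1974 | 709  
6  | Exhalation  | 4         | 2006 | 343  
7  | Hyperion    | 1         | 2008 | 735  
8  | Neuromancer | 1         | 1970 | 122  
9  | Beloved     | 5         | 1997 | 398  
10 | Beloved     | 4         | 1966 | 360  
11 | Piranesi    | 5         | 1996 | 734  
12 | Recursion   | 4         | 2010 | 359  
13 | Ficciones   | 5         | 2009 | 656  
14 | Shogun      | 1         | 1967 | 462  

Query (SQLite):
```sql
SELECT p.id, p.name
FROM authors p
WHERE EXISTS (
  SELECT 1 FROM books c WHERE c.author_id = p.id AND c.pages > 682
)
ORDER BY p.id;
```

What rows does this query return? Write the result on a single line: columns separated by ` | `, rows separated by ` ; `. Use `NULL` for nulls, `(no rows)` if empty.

1 | Raj ; 4 | Quinn ; 5 | Owen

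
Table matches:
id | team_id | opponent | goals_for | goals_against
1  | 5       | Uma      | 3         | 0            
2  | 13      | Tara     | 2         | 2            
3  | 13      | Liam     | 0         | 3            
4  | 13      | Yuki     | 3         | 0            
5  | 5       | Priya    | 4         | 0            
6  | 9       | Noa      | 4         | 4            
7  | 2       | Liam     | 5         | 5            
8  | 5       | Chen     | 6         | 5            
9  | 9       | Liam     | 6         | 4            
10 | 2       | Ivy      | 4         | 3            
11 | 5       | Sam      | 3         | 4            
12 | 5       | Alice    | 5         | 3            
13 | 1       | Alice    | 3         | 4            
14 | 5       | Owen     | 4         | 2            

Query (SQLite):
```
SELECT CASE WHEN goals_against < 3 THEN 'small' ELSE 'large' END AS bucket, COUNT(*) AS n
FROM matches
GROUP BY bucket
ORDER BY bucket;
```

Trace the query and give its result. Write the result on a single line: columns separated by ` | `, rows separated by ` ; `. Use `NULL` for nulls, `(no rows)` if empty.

large | 9 ; small | 5

Bucket rows by goals_against < 3 → 'small' else 'large'; count each bucket.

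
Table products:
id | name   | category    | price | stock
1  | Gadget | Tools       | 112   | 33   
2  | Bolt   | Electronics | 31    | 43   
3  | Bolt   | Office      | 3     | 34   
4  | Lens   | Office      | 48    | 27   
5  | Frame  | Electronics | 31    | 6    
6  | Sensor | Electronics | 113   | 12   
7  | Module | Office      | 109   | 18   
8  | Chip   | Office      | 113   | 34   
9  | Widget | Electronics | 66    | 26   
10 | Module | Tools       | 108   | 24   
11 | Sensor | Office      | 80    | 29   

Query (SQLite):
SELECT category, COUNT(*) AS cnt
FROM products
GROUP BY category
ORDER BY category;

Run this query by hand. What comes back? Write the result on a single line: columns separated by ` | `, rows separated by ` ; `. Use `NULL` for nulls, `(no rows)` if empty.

Partition products by category; compute COUNT(*) within each group.
  Electronics: ids {2, 5, 6, 9} → COUNT(*)=4
  Office: ids {3, 4, 7, 8, 11} → COUNT(*)=5
  Tools: ids {1, 10} → COUNT(*)=2

Electronics | 4 ; Office | 5 ; Tools | 2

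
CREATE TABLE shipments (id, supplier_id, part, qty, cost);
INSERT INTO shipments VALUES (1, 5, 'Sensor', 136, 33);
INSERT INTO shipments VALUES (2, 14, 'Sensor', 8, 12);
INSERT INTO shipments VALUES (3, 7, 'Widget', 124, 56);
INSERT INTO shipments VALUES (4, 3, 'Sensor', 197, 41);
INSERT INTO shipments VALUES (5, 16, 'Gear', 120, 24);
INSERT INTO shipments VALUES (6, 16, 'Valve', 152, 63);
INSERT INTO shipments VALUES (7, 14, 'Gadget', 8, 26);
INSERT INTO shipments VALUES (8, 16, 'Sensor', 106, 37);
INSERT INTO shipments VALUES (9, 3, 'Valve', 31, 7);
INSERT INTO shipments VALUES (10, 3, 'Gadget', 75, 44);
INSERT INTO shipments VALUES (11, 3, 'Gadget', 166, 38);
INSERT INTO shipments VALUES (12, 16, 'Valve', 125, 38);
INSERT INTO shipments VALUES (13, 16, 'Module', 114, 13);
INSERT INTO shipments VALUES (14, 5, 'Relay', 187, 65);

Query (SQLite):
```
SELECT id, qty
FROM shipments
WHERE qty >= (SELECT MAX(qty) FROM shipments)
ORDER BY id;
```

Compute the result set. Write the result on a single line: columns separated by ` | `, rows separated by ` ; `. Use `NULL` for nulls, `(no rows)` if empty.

Scalar subquery: MAX(qty) over all shipments rows = 197.
Keep rows where qty >= that value.

4 | 197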